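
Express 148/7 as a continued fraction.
[21; 7]

Euclidean algorithm steps:
148 = 21 × 7 + 1
7 = 7 × 1 + 0
Continued fraction: [21; 7]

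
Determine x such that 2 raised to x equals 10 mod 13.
10

Baby-step giant-step with step n = ⌈√13⌉ = 4.
Baby steps 2^j mod 13 (j:value) for j=0..3: 0:1, 1:2, 2:4, 3:8.
Giant-step multiplier: 2^(-4) ≡ 2^(12-4) = 2^8 ≡ 9 (mod 13).
Giant steps γ_i = 10·9^i mod 13: γ_0=10, γ_1=12, γ_2=4 (in table at j=2).
x = i·n + j = 2·4 + 2 = 10.
Check: 2^10 ≡ 10 (mod 13).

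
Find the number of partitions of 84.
26543660

p(n) counts ways to write n as a sum of positive integers (order ignored).
Euler's pentagonal recurrence: p(k) = p(k-1) + p(k-2) - p(k-5) - p(k-7) + p(k-12) + p(k-15) - ... (offsets j(3j∓1)/2, signs ++--, p(0)=1, p(<0)=0).
DP table for k = 0..83: p(0)=1, p(1)=1, p(2)=2, p(3)=3, p(4)=5, p(5)=7, p(6)=11, p(7)=15, p(8)=22, p(9)=30, p(10)=42, p(11)=56, p(12)=77, p(13)=101, p(14)=135, p(15)=176, p(16)=231, p(17)=297, p(18)=385, p(19)=490, p(20)=627, p(21)=792, p(22)=1002, p(23)=1255, p(24)=1575, p(25)=1958, p(26)=2436, p(27)=3010, p(28)=3718, p(29)=4565, p(30)=5604, p(31)=6842, p(32)=8349, p(33)=10143, p(34)=12310, p(35)=14883, p(36)=17977, p(37)=21637, p(38)=26015, p(39)=31185, p(40)=37338, p(41)=44583, p(42)=53174, p(43)=63261, p(44)=75175, p(45)=89134, p(46)=105558, p(47)=124754, p(48)=147273, p(49)=173525, p(50)=204226, p(51)=239943, p(52)=281589, p(53)=329931, p(54)=386155, p(55)=451276, p(56)=526823, p(57)=614154, p(58)=715220, p(59)=831820, p(60)=966467, p(61)=1121505, p(62)=1300156, p(63)=1505499, p(64)=1741630, p(65)=2012558, p(66)=2323520, p(67)=2679689, p(68)=3087735, p(69)=3554345, p(70)=4087968, p(71)=4697205, p(72)=5392783, p(73)=6185689, p(74)=7089500, p(75)=8118264, p(76)=9289091, p(77)=10619863, p(78)=12132164, p(79)=13848650, p(80)=15796476, p(81)=18004327, p(82)=20506255, p(83)=23338469.
Final step: p(84) = p(83) + p(82) - p(79) - p(77) + p(72) + p(69) - p(62) - p(58) + p(49) + p(44) - p(33) - p(27) + p(14) + p(7)
= 23338469 + 20506255 - 13848650 - 10619863 + 5392783 + 3554345 - 1300156 - 715220 + 173525 + 75175 - 10143 - 3010 + 135 + 15
= 26543660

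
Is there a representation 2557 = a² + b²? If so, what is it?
21² + 46² (a=21, b=46)

Factorization: 2557 = 2557
By Fermat: n is sum of two squares iff every prime p ≡ 3 (mod 4) appears to even power.
All primes ≡ 3 (mod 4) appear to even power.
Search a = 0, 1, 2, … for 2557 - a² a perfect square: first hit at a = 21: 2557 - 441 = 2116 = 46².
2557 = 21² + 46² = 441 + 2116 ✓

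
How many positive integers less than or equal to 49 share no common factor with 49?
42

49 = 7^2
φ(n) = n × ∏(1 - 1/p) for each prime p dividing n
φ(49) = 49 × (1 - 1/7) = 42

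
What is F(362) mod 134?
111

Matrix identity: Q^n = [[F_(n+1), F_n], [F_n, F_(n-1)]] with Q = [[1,1],[1,0]].
n = 362 = 101101010₂. Square-and-multiply, entries mod 134:
Q^1 = [[1,1],[1,0]]
Q^2 = (Q^1)² = [[2,1],[1,1]]
Q^5 = (Q^2)²·Q = [[8,5],[5,3]]
Q^11 = (Q^5)²·Q = [[10,89],[89,55]]
Q^22 = (Q^11)² = [[115,23],[23,92]]
Q^45 = (Q^22)²·Q = [[23,86],[86,71]]
Q^90 = (Q^45)² = [[19,44],[44,109]]
Q^181 = (Q^90)²·Q = [[23,19],[19,4]]
Q^362 = (Q^181)² = [[86,111],[111,109]]
F_362 mod 134 = Q^362[0][1] = 111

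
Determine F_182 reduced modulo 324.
161

Matrix identity: Q^n = [[F_(n+1), F_n], [F_n, F_(n-1)]] with Q = [[1,1],[1,0]].
n = 182 = 10110110₂. Square-and-multiply, entries mod 324:
Q^1 = [[1,1],[1,0]]
Q^2 = (Q^1)² = [[2,1],[1,1]]
Q^5 = (Q^2)²·Q = [[8,5],[5,3]]
Q^11 = (Q^5)²·Q = [[144,89],[89,55]]
Q^22 = (Q^11)² = [[145,215],[215,254]]
Q^45 = (Q^22)²·Q = [[107,182],[182,249]]
Q^91 = (Q^45)²·Q = [[177,185],[185,316]]
Q^182 = (Q^91)² = [[106,161],[161,269]]
F_182 mod 324 = Q^182[0][1] = 161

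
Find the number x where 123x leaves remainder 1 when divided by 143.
50

gcd(123, 143) = 1, so the inverse exists.
Extended Euclidean algorithm on (143, 123):
143 = 1 × 123 + 20  ⟹  20 = (1)·143 + (-1)·123
123 = 6 × 20 + 3  ⟹  3 = (-6)·143 + (7)·123
20 = 6 × 3 + 2  ⟹  2 = (37)·143 + (-43)·123
3 = 1 × 2 + 1  ⟹  1 = (-43)·143 + (50)·123
So (50)·123 ≡ 1 (mod 143), i.e. 123^(-1) ≡ 50 (mod 143).
Check: 123 × 50 = 6150 ≡ 1 (mod 143)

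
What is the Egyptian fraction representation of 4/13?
1/4 + 1/18 + 1/468

Greedy algorithm:
4/13: ceiling(13/4) = 4, use 1/4
3/52: ceiling(52/3) = 18, use 1/18
1/468: ceiling(468/1) = 468, use 1/468
Result: 4/13 = 1/4 + 1/18 + 1/468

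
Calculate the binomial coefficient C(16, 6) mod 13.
0

Using Lucas' theorem:
Write n=16 and k=6 in base 13:
n in base 13: [1, 3]
k in base 13: [0, 6]
C(16,6) mod 13 = ∏ C(n_i, k_i) mod 13
Digit binomials (mod 13): C(1,0) = 1; C(3,6) = 0 (k_i > n_i)
Product: 1 × 0 = 0 ≡ 0 (mod 13)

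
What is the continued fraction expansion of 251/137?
[1; 1, 4, 1, 22]

Euclidean algorithm steps:
251 = 1 × 137 + 114
137 = 1 × 114 + 23
114 = 4 × 23 + 22
23 = 1 × 22 + 1
22 = 22 × 1 + 0
Continued fraction: [1; 1, 4, 1, 22]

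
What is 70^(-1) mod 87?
46

gcd(70, 87) = 1, so the inverse exists.
Extended Euclidean algorithm on (87, 70):
87 = 1 × 70 + 17  ⟹  17 = (1)·87 + (-1)·70
70 = 4 × 17 + 2  ⟹  2 = (-4)·87 + (5)·70
17 = 8 × 2 + 1  ⟹  1 = (33)·87 + (-41)·70
So (-41)·70 ≡ 1 (mod 87), i.e. 70^(-1) ≡ -41 ≡ 46 (mod 87).
Check: 70 × 46 = 3220 ≡ 1 (mod 87)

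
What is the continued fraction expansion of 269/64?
[4; 4, 1, 12]

Euclidean algorithm steps:
269 = 4 × 64 + 13
64 = 4 × 13 + 12
13 = 1 × 12 + 1
12 = 12 × 1 + 0
Continued fraction: [4; 4, 1, 12]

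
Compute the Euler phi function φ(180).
48

180 = 2^2 × 3^2 × 5
φ(n) = n × ∏(1 - 1/p) for each prime p dividing n
φ(180) = 180 × (1 - 1/2) × (1 - 1/3) × (1 - 1/5) = 48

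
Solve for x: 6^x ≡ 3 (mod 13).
8

Baby-step giant-step with step n = ⌈√13⌉ = 4.
Baby steps 6^j mod 13 (j:value) for j=0..3: 0:1, 1:6, 2:10, 3:8.
Giant-step multiplier: 6^(-4) ≡ 6^(12-4) = 6^8 ≡ 3 (mod 13).
Giant steps γ_i = 3·3^i mod 13: γ_0=3, γ_1=9, γ_2=1 (in table at j=0).
x = i·n + j = 2·4 + 0 = 8.
Check: 6^8 ≡ 3 (mod 13).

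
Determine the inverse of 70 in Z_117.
112

gcd(70, 117) = 1, so the inverse exists.
Extended Euclidean algorithm on (117, 70):
117 = 1 × 70 + 47  ⟹  47 = (1)·117 + (-1)·70
70 = 1 × 47 + 23  ⟹  23 = (-1)·117 + (2)·70
47 = 2 × 23 + 1  ⟹  1 = (3)·117 + (-5)·70
So (-5)·70 ≡ 1 (mod 117), i.e. 70^(-1) ≡ -5 ≡ 112 (mod 117).
Check: 70 × 112 = 7840 ≡ 1 (mod 117)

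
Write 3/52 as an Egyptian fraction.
1/18 + 1/468

Greedy algorithm:
3/52: ceiling(52/3) = 18, use 1/18
1/468: ceiling(468/1) = 468, use 1/468
Result: 3/52 = 1/18 + 1/468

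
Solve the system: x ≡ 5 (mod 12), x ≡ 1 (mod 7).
29

Using Chinese Remainder Theorem:
M = 12 × 7 = 84
M1 = 7, M2 = 12
y1 = 7^(-1) mod 12 = 7
y2 = 12^(-1) mod 7 = 3
x = (5×7×7 + 1×12×3) mod 84 = 29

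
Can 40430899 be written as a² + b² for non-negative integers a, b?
Not possible

Factorization: 40430899 = 37 × 103^3
By Fermat: n is sum of two squares iff every prime p ≡ 3 (mod 4) appears to even power.
Prime(s) ≡ 3 (mod 4) with odd exponent: [(103, 3)]
Therefore 40430899 cannot be expressed as a² + b².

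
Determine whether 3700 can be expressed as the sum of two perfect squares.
10² + 60² (a=10, b=60)

Factorization: 3700 = 2^2 × 5^2 × 37
By Fermat: n is sum of two squares iff every prime p ≡ 3 (mod 4) appears to even power.
All primes ≡ 3 (mod 4) appear to even power.
Search a = 0, 1, 2, … for 3700 - a² a perfect square: first hit at a = 10: 3700 - 100 = 3600 = 60².
3700 = 10² + 60² = 100 + 3600 ✓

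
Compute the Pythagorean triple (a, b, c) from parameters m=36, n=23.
(767, 1656, 1825)

Euclid's formula: a = m² - n², b = 2mn, c = m² + n²
m = 36, n = 23
a = 36² - 23² = 1296 - 529 = 767
b = 2 × 36 × 23 = 1656
c = 36² + 23² = 1296 + 529 = 1825
Verification: 767² + 1656² = 588289 + 2742336 = 3330625 = 1825² ✓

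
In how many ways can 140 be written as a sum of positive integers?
15065878135

p(n) counts ways to write n as a sum of positive integers (order ignored).
Euler's pentagonal recurrence: p(k) = p(k-1) + p(k-2) - p(k-5) - p(k-7) + p(k-12) + p(k-15) - ... (offsets j(3j∓1)/2, signs ++--, p(0)=1, p(<0)=0).
DP table for k = 0..139: p(0)=1, p(1)=1, p(2)=2, p(3)=3, p(4)=5, p(5)=7, p(6)=11, p(7)=15, p(8)=22, p(9)=30, p(10)=42, p(11)=56, p(12)=77, p(13)=101, p(14)=135, p(15)=176, p(16)=231, p(17)=297, p(18)=385, p(19)=490, p(20)=627, p(21)=792, p(22)=1002, p(23)=1255, p(24)=1575, p(25)=1958, p(26)=2436, p(27)=3010, p(28)=3718, p(29)=4565, p(30)=5604, p(31)=6842, p(32)=8349, p(33)=10143, p(34)=12310, p(35)=14883, p(36)=17977, p(37)=21637, p(38)=26015, p(39)=31185, p(40)=37338, p(41)=44583, p(42)=53174, p(43)=63261, p(44)=75175, p(45)=89134, p(46)=105558, p(47)=124754, p(48)=147273, p(49)=173525, p(50)=204226, p(51)=239943, p(52)=281589, p(53)=329931, p(54)=386155, p(55)=451276, p(56)=526823, p(57)=614154, p(58)=715220, p(59)=831820, p(60)=966467, p(61)=1121505, p(62)=1300156, p(63)=1505499, p(64)=1741630, p(65)=2012558, p(66)=2323520, p(67)=2679689, p(68)=3087735, p(69)=3554345, p(70)=4087968, p(71)=4697205, p(72)=5392783, p(73)=6185689, p(74)=7089500, p(75)=8118264, p(76)=9289091, p(77)=10619863, p(78)=12132164, p(79)=13848650, p(80)=15796476, p(81)=18004327, p(82)=20506255, p(83)=23338469, p(84)=26543660, p(85)=30167357, p(86)=34262962, p(87)=38887673, p(88)=44108109, p(89)=49995925, p(90)=56634173, p(91)=64112359, p(92)=72533807, p(93)=82010177, p(94)=92669720, p(95)=104651419, p(96)=118114304, p(97)=133230930, p(98)=150198136, p(99)=169229875, p(100)=190569292, p(101)=214481126, p(102)=241265379, p(103)=271248950, p(104)=304801365, p(105)=342325709, p(106)=384276336, p(107)=431149389, p(108)=483502844, p(109)=541946240, p(110)=607163746, p(111)=679903203, p(112)=761002156, p(113)=851376628, p(114)=952050665, p(115)=1064144451, p(116)=1188908248, p(117)=1327710076, p(118)=1482074143, p(119)=1653668665, p(120)=1844349560, p(121)=2056148051, p(122)=2291320912, p(123)=2552338241, p(124)=2841940500, p(125)=3163127352, p(126)=3519222692, p(127)=3913864295, p(128)=4351078600, p(129)=4835271870, p(130)=5371315400, p(131)=5964539504, p(132)=6620830889, p(133)=7346629512, p(134)=8149040695, p(135)=9035836076, p(136)=10015581680, p(137)=11097645016, p(138)=12292341831, p(139)=13610949895.
Final step: p(140) = p(139) + p(138) - p(135) - p(133) + p(128) + p(125) - p(118) - p(114) + p(105) + p(100) - p(89) - p(83) + p(70) + p(63) - p(48) - p(40) + p(23) + p(14)
= 13610949895 + 12292341831 - 9035836076 - 7346629512 + 4351078600 + 3163127352 - 1482074143 - 952050665 + 342325709 + 190569292 - 49995925 - 23338469 + 4087968 + 1505499 - 147273 - 37338 + 1255 + 135
= 15065878135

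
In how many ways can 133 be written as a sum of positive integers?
7346629512

p(n) counts ways to write n as a sum of positive integers (order ignored).
Euler's pentagonal recurrence: p(k) = p(k-1) + p(k-2) - p(k-5) - p(k-7) + p(k-12) + p(k-15) - ... (offsets j(3j∓1)/2, signs ++--, p(0)=1, p(<0)=0).
DP table for k = 0..132: p(0)=1, p(1)=1, p(2)=2, p(3)=3, p(4)=5, p(5)=7, p(6)=11, p(7)=15, p(8)=22, p(9)=30, p(10)=42, p(11)=56, p(12)=77, p(13)=101, p(14)=135, p(15)=176, p(16)=231, p(17)=297, p(18)=385, p(19)=490, p(20)=627, p(21)=792, p(22)=1002, p(23)=1255, p(24)=1575, p(25)=1958, p(26)=2436, p(27)=3010, p(28)=3718, p(29)=4565, p(30)=5604, p(31)=6842, p(32)=8349, p(33)=10143, p(34)=12310, p(35)=14883, p(36)=17977, p(37)=21637, p(38)=26015, p(39)=31185, p(40)=37338, p(41)=44583, p(42)=53174, p(43)=63261, p(44)=75175, p(45)=89134, p(46)=105558, p(47)=124754, p(48)=147273, p(49)=173525, p(50)=204226, p(51)=239943, p(52)=281589, p(53)=329931, p(54)=386155, p(55)=451276, p(56)=526823, p(57)=614154, p(58)=715220, p(59)=831820, p(60)=966467, p(61)=1121505, p(62)=1300156, p(63)=1505499, p(64)=1741630, p(65)=2012558, p(66)=2323520, p(67)=2679689, p(68)=3087735, p(69)=3554345, p(70)=4087968, p(71)=4697205, p(72)=5392783, p(73)=6185689, p(74)=7089500, p(75)=8118264, p(76)=9289091, p(77)=10619863, p(78)=12132164, p(79)=13848650, p(80)=15796476, p(81)=18004327, p(82)=20506255, p(83)=23338469, p(84)=26543660, p(85)=30167357, p(86)=34262962, p(87)=38887673, p(88)=44108109, p(89)=49995925, p(90)=56634173, p(91)=64112359, p(92)=72533807, p(93)=82010177, p(94)=92669720, p(95)=104651419, p(96)=118114304, p(97)=133230930, p(98)=150198136, p(99)=169229875, p(100)=190569292, p(101)=214481126, p(102)=241265379, p(103)=271248950, p(104)=304801365, p(105)=342325709, p(106)=384276336, p(107)=431149389, p(108)=483502844, p(109)=541946240, p(110)=607163746, p(111)=679903203, p(112)=761002156, p(113)=851376628, p(114)=952050665, p(115)=1064144451, p(116)=1188908248, p(117)=1327710076, p(118)=1482074143, p(119)=1653668665, p(120)=1844349560, p(121)=2056148051, p(122)=2291320912, p(123)=2552338241, p(124)=2841940500, p(125)=3163127352, p(126)=3519222692, p(127)=3913864295, p(128)=4351078600, p(129)=4835271870, p(130)=5371315400, p(131)=5964539504, p(132)=6620830889.
Final step: p(133) = p(132) + p(131) - p(128) - p(126) + p(121) + p(118) - p(111) - p(107) + p(98) + p(93) - p(82) - p(76) + p(63) + p(56) - p(41) - p(33) + p(16) + p(7)
= 6620830889 + 5964539504 - 4351078600 - 3519222692 + 2056148051 + 1482074143 - 679903203 - 431149389 + 150198136 + 82010177 - 20506255 - 9289091 + 1505499 + 526823 - 44583 - 10143 + 231 + 15
= 7346629512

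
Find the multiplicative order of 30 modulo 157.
39

157 is prime, so ord(30) divides φ(157) = 156.
Divisors of 156: 1, 2, 3, 4, 6, 12, 13, 26, 39, 52, 78, 156.
Repeated squaring: 30^1 ≡ 30, 30^2 ≡ 115, 30^4 ≡ 37, 30^8 ≡ 113, 30^16 ≡ 52, 30^32 ≡ 35, 30^64 ≡ 126, 30^128 ≡ 19 (mod 157).
Test 30^d mod 157 for each divisor d in increasing order:
30^1 ≡ 30
30^2 ≡ 115
30^3 = 30^2·30^1 ≡ 153
30^4 ≡ 37
30^6 = 30^4·30^2 ≡ 16
30^12 = 30^8·30^4 ≡ 99
30^13 = 30^8·30^4·30^1 ≡ 144
30^26 = 30^16·30^8·30^2 ≡ 12
30^39 = 30^32·30^4·30^2·30^1 ≡ 1  ← first divisor giving 1
The order is 39.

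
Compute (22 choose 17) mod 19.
0

Using Lucas' theorem:
Write n=22 and k=17 in base 19:
n in base 19: [1, 3]
k in base 19: [0, 17]
C(22,17) mod 19 = ∏ C(n_i, k_i) mod 19
Digit binomials (mod 19): C(1,0) = 1; C(3,17) = 0 (k_i > n_i)
Product: 1 × 0 = 0 ≡ 0 (mod 19)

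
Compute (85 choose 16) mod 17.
0

Using Lucas' theorem:
Write n=85 and k=16 in base 17:
n in base 17: [5, 0]
k in base 17: [0, 16]
C(85,16) mod 17 = ∏ C(n_i, k_i) mod 17
Digit binomials (mod 17): C(5,0) = 1; C(0,16) = 0 (k_i > n_i)
Product: 1 × 0 = 0 ≡ 0 (mod 17)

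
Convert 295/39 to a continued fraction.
[7; 1, 1, 3, 2, 2]

Euclidean algorithm steps:
295 = 7 × 39 + 22
39 = 1 × 22 + 17
22 = 1 × 17 + 5
17 = 3 × 5 + 2
5 = 2 × 2 + 1
2 = 2 × 1 + 0
Continued fraction: [7; 1, 1, 3, 2, 2]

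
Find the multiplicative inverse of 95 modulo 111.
104

gcd(95, 111) = 1, so the inverse exists.
Extended Euclidean algorithm on (111, 95):
111 = 1 × 95 + 16  ⟹  16 = (1)·111 + (-1)·95
95 = 5 × 16 + 15  ⟹  15 = (-5)·111 + (6)·95
16 = 1 × 15 + 1  ⟹  1 = (6)·111 + (-7)·95
So (-7)·95 ≡ 1 (mod 111), i.e. 95^(-1) ≡ -7 ≡ 104 (mod 111).
Check: 95 × 104 = 9880 ≡ 1 (mod 111)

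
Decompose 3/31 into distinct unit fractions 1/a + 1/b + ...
1/11 + 1/171 + 1/58311

Greedy algorithm:
3/31: ceiling(31/3) = 11, use 1/11
2/341: ceiling(341/2) = 171, use 1/171
1/58311: ceiling(58311/1) = 58311, use 1/58311
Result: 3/31 = 1/11 + 1/171 + 1/58311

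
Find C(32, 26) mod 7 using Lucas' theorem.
0

Using Lucas' theorem:
Write n=32 and k=26 in base 7:
n in base 7: [4, 4]
k in base 7: [3, 5]
C(32,26) mod 7 = ∏ C(n_i, k_i) mod 7
Digit binomials (mod 7): C(4,3) = 4; C(4,5) = 0 (k_i > n_i)
Product: 4 × 0 = 0 ≡ 0 (mod 7)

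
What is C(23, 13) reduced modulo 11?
0

Using Lucas' theorem:
Write n=23 and k=13 in base 11:
n in base 11: [2, 1]
k in base 11: [1, 2]
C(23,13) mod 11 = ∏ C(n_i, k_i) mod 11
Digit binomials (mod 11): C(2,1) = 2; C(1,2) = 0 (k_i > n_i)
Product: 2 × 0 = 0 ≡ 0 (mod 11)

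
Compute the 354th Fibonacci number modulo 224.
120

Matrix identity: Q^n = [[F_(n+1), F_n], [F_n, F_(n-1)]] with Q = [[1,1],[1,0]].
n = 354 = 101100010₂. Square-and-multiply, entries mod 224:
Q^1 = [[1,1],[1,0]]
Q^2 = (Q^1)² = [[2,1],[1,1]]
Q^5 = (Q^2)²·Q = [[8,5],[5,3]]
Q^11 = (Q^5)²·Q = [[144,89],[89,55]]
Q^22 = (Q^11)² = [[209,15],[15,194]]
Q^44 = (Q^22)² = [[2,221],[221,5]]
Q^88 = (Q^44)² = [[13,203],[203,34]]
Q^177 = (Q^88)²·Q = [[71,162],[162,133]]
Q^354 = (Q^177)² = [[149,120],[120,29]]
F_354 mod 224 = Q^354[0][1] = 120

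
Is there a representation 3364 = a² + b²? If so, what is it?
0² + 58² (a=0, b=58)

Factorization: 3364 = 2^2 × 29^2
By Fermat: n is sum of two squares iff every prime p ≡ 3 (mod 4) appears to even power.
All primes ≡ 3 (mod 4) appear to even power.
Search a = 0, 1, 2, … for 3364 - a² a perfect square: first hit at a = 0: 3364 - 0 = 3364 = 58².
3364 = 0² + 58² = 0 + 3364 ✓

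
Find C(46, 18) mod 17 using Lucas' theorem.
7

Using Lucas' theorem:
Write n=46 and k=18 in base 17:
n in base 17: [2, 12]
k in base 17: [1, 1]
C(46,18) mod 17 = ∏ C(n_i, k_i) mod 17
Digit binomials (mod 17): C(2,1) = 2; C(12,1) = 12
Product: 2 × 12 = 24 ≡ 7 (mod 17)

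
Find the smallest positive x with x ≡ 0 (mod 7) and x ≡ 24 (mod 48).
168

Using Chinese Remainder Theorem:
M = 7 × 48 = 336
M1 = 48, M2 = 7
y1 = 48^(-1) mod 7 = 6
y2 = 7^(-1) mod 48 = 7
x = (0×48×6 + 24×7×7) mod 336 = 168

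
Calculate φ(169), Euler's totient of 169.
156

169 = 13^2
φ(n) = n × ∏(1 - 1/p) for each prime p dividing n
φ(169) = 169 × (1 - 1/13) = 156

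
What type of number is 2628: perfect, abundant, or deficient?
abundant

Proper divisors of 2628: sum = 1 + 2 + 3 + 4 + 6 + 9 + 12 + 18 + ... + 438 + 657 + 876 + 1314 (17 divisors) = 4106
Since 4106 > 2628, 2628 is abundant.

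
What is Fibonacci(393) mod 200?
138

Matrix identity: Q^n = [[F_(n+1), F_n], [F_n, F_(n-1)]] with Q = [[1,1],[1,0]].
n = 393 = 110001001₂. Square-and-multiply, entries mod 200:
Q^1 = [[1,1],[1,0]]
Q^3 = (Q^1)²·Q = [[3,2],[2,1]]
Q^6 = (Q^3)² = [[13,8],[8,5]]
Q^12 = (Q^6)² = [[33,144],[144,89]]
Q^24 = (Q^12)² = [[25,168],[168,57]]
Q^49 = (Q^24)²·Q = [[25,49],[49,176]]
Q^98 = (Q^49)² = [[26,49],[49,177]]
Q^196 = (Q^98)² = [[77,147],[147,130]]
Q^393 = (Q^196)²·Q = [[167,138],[138,29]]
F_393 mod 200 = Q^393[0][1] = 138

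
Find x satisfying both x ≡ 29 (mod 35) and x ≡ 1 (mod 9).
64

Using Chinese Remainder Theorem:
M = 35 × 9 = 315
M1 = 9, M2 = 35
y1 = 9^(-1) mod 35 = 4
y2 = 35^(-1) mod 9 = 8
x = (29×9×4 + 1×35×8) mod 315 = 64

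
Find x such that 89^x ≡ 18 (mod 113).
70

Baby-step giant-step with step n = ⌈√113⌉ = 11.
Baby steps 89^j mod 113 (j:value) for j=0..10: 0:1, 1:89, 2:11, 3:75, 4:8, 5:34, 6:88, 7:35, 8:64, 9:46, 10:26.
Giant-step multiplier: 89^(-11) ≡ 89^(112-11) = 89^101 ≡ 90 (mod 113).
Giant steps γ_i = 18·90^i mod 113: γ_0=18, γ_1=38, γ_2=30, γ_3=101, γ_4=50, γ_5=93, γ_6=8 (in table at j=4).
x = i·n + j = 6·11 + 4 = 70.
Check: 89^70 ≡ 18 (mod 113).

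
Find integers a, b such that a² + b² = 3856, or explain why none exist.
16² + 60² (a=16, b=60)

Factorization: 3856 = 2^4 × 241
By Fermat: n is sum of two squares iff every prime p ≡ 3 (mod 4) appears to even power.
All primes ≡ 3 (mod 4) appear to even power.
Search a = 0, 1, 2, … for 3856 - a² a perfect square: first hit at a = 16: 3856 - 256 = 3600 = 60².
3856 = 16² + 60² = 256 + 3600 ✓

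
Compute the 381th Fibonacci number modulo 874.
2

Matrix identity: Q^n = [[F_(n+1), F_n], [F_n, F_(n-1)]] with Q = [[1,1],[1,0]].
n = 381 = 101111101₂. Square-and-multiply, entries mod 874:
Q^1 = [[1,1],[1,0]]
Q^2 = (Q^1)² = [[2,1],[1,1]]
Q^5 = (Q^2)²·Q = [[8,5],[5,3]]
Q^11 = (Q^5)²·Q = [[144,89],[89,55]]
Q^23 = (Q^11)²·Q = [[46,689],[689,231]]
Q^47 = (Q^23)²·Q = [[828,507],[507,321]]
Q^95 = (Q^47)²·Q = [[46,461],[461,459]]
Q^190 = (Q^95)² = [[507,321],[321,186]]
Q^381 = (Q^190)²·Q = [[459,2],[2,457]]
F_381 mod 874 = Q^381[0][1] = 2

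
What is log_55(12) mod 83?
32

Baby-step giant-step with step n = ⌈√83⌉ = 10.
Baby steps 55^j mod 83 (j:value) for j=0..9: 0:1, 1:55, 2:37, 3:43, 4:41, 5:14, 6:23, 7:20, 8:21, 9:76.
Giant-step multiplier: 55^(-10) ≡ 55^(82-10) = 55^72 ≡ 36 (mod 83).
Giant steps γ_i = 12·36^i mod 83: γ_0=12, γ_1=17, γ_2=31, γ_3=37 (in table at j=2).
x = i·n + j = 3·10 + 2 = 32.
Check: 55^32 ≡ 12 (mod 83).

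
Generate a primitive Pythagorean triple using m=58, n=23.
(2835, 2668, 3893)

Euclid's formula: a = m² - n², b = 2mn, c = m² + n²
m = 58, n = 23
a = 58² - 23² = 3364 - 529 = 2835
b = 2 × 58 × 23 = 2668
c = 58² + 23² = 3364 + 529 = 3893
Verification: 2835² + 2668² = 8037225 + 7118224 = 15155449 = 3893² ✓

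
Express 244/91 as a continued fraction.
[2; 1, 2, 7, 4]

Euclidean algorithm steps:
244 = 2 × 91 + 62
91 = 1 × 62 + 29
62 = 2 × 29 + 4
29 = 7 × 4 + 1
4 = 4 × 1 + 0
Continued fraction: [2; 1, 2, 7, 4]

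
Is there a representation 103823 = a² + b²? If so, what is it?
Not possible

Factorization: 103823 = 47^3
By Fermat: n is sum of two squares iff every prime p ≡ 3 (mod 4) appears to even power.
Prime(s) ≡ 3 (mod 4) with odd exponent: [(47, 3)]
Therefore 103823 cannot be expressed as a² + b².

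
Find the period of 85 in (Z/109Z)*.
108

109 is prime, so ord(85) divides φ(109) = 108.
Divisors of 108: 1, 2, 3, 4, 6, 9, 12, 18, 27, 36, 54, 108.
Repeated squaring: 85^1 ≡ 85, 85^2 ≡ 31, 85^4 ≡ 89, 85^8 ≡ 73, 85^16 ≡ 97, 85^32 ≡ 35, 85^64 ≡ 26 (mod 109).
Test 85^d mod 109 for each divisor d in increasing order:
85^1 ≡ 85
85^2 ≡ 31
85^3 = 85^2·85^1 ≡ 19
85^4 ≡ 89
85^6 = 85^4·85^2 ≡ 34
85^9 = 85^8·85^1 ≡ 101
85^12 = 85^8·85^4 ≡ 66
85^18 = 85^16·85^2 ≡ 64
85^27 = 85^16·85^8·85^2·85^1 ≡ 33
85^36 = 85^32·85^4 ≡ 63
85^54 = 85^32·85^16·85^4·85^2 ≡ 108
85^108 = 85^64·85^32·85^8·85^4 ≡ 1  ← first divisor giving 1
The order is 108.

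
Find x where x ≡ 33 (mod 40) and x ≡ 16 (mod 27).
313

Using Chinese Remainder Theorem:
M = 40 × 27 = 1080
M1 = 27, M2 = 40
y1 = 27^(-1) mod 40 = 3
y2 = 40^(-1) mod 27 = 25
x = (33×27×3 + 16×40×25) mod 1080 = 313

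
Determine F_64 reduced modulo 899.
282

Matrix identity: Q^n = [[F_(n+1), F_n], [F_n, F_(n-1)]] with Q = [[1,1],[1,0]].
n = 64 = 1000000₂. Square-and-multiply, entries mod 899:
Q^1 = [[1,1],[1,0]]
Q^2 = (Q^1)² = [[2,1],[1,1]]
Q^4 = (Q^2)² = [[5,3],[3,2]]
Q^8 = (Q^4)² = [[34,21],[21,13]]
Q^16 = (Q^8)² = [[698,88],[88,610]]
Q^32 = (Q^16)² = [[498,32],[32,466]]
Q^64 = (Q^32)² = [[5,282],[282,622]]
F_64 mod 899 = Q^64[0][1] = 282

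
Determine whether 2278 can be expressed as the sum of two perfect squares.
Not possible

Factorization: 2278 = 2 × 17 × 67
By Fermat: n is sum of two squares iff every prime p ≡ 3 (mod 4) appears to even power.
Prime(s) ≡ 3 (mod 4) with odd exponent: [(67, 1)]
Therefore 2278 cannot be expressed as a² + b².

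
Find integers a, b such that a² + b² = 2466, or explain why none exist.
21² + 45² (a=21, b=45)

Factorization: 2466 = 2 × 3^2 × 137
By Fermat: n is sum of two squares iff every prime p ≡ 3 (mod 4) appears to even power.
All primes ≡ 3 (mod 4) appear to even power.
Search a = 0, 1, 2, … for 2466 - a² a perfect square: first hit at a = 21: 2466 - 441 = 2025 = 45².
2466 = 21² + 45² = 441 + 2025 ✓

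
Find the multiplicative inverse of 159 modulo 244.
155

gcd(159, 244) = 1, so the inverse exists.
Extended Euclidean algorithm on (244, 159):
244 = 1 × 159 + 85  ⟹  85 = (1)·244 + (-1)·159
159 = 1 × 85 + 74  ⟹  74 = (-1)·244 + (2)·159
85 = 1 × 74 + 11  ⟹  11 = (2)·244 + (-3)·159
74 = 6 × 11 + 8  ⟹  8 = (-13)·244 + (20)·159
11 = 1 × 8 + 3  ⟹  3 = (15)·244 + (-23)·159
8 = 2 × 3 + 2  ⟹  2 = (-43)·244 + (66)·159
3 = 1 × 2 + 1  ⟹  1 = (58)·244 + (-89)·159
So (-89)·159 ≡ 1 (mod 244), i.e. 159^(-1) ≡ -89 ≡ 155 (mod 244).
Check: 159 × 155 = 24645 ≡ 1 (mod 244)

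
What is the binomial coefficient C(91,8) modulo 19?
13

Using Lucas' theorem:
Write n=91 and k=8 in base 19:
n in base 19: [4, 15]
k in base 19: [0, 8]
C(91,8) mod 19 = ∏ C(n_i, k_i) mod 19
Digit binomials (mod 19): C(4,0) = 1; C(15,8) = 6435 ≡ 13
Product: 1 × 13 = 13 ≡ 13 (mod 19)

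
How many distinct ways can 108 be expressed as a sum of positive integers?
483502844

p(n) counts ways to write n as a sum of positive integers (order ignored).
Euler's pentagonal recurrence: p(k) = p(k-1) + p(k-2) - p(k-5) - p(k-7) + p(k-12) + p(k-15) - ... (offsets j(3j∓1)/2, signs ++--, p(0)=1, p(<0)=0).
DP table for k = 0..107: p(0)=1, p(1)=1, p(2)=2, p(3)=3, p(4)=5, p(5)=7, p(6)=11, p(7)=15, p(8)=22, p(9)=30, p(10)=42, p(11)=56, p(12)=77, p(13)=101, p(14)=135, p(15)=176, p(16)=231, p(17)=297, p(18)=385, p(19)=490, p(20)=627, p(21)=792, p(22)=1002, p(23)=1255, p(24)=1575, p(25)=1958, p(26)=2436, p(27)=3010, p(28)=3718, p(29)=4565, p(30)=5604, p(31)=6842, p(32)=8349, p(33)=10143, p(34)=12310, p(35)=14883, p(36)=17977, p(37)=21637, p(38)=26015, p(39)=31185, p(40)=37338, p(41)=44583, p(42)=53174, p(43)=63261, p(44)=75175, p(45)=89134, p(46)=105558, p(47)=124754, p(48)=147273, p(49)=173525, p(50)=204226, p(51)=239943, p(52)=281589, p(53)=329931, p(54)=386155, p(55)=451276, p(56)=526823, p(57)=614154, p(58)=715220, p(59)=831820, p(60)=966467, p(61)=1121505, p(62)=1300156, p(63)=1505499, p(64)=1741630, p(65)=2012558, p(66)=2323520, p(67)=2679689, p(68)=3087735, p(69)=3554345, p(70)=4087968, p(71)=4697205, p(72)=5392783, p(73)=6185689, p(74)=7089500, p(75)=8118264, p(76)=9289091, p(77)=10619863, p(78)=12132164, p(79)=13848650, p(80)=15796476, p(81)=18004327, p(82)=20506255, p(83)=23338469, p(84)=26543660, p(85)=30167357, p(86)=34262962, p(87)=38887673, p(88)=44108109, p(89)=49995925, p(90)=56634173, p(91)=64112359, p(92)=72533807, p(93)=82010177, p(94)=92669720, p(95)=104651419, p(96)=118114304, p(97)=133230930, p(98)=150198136, p(99)=169229875, p(100)=190569292, p(101)=214481126, p(102)=241265379, p(103)=271248950, p(104)=304801365, p(105)=342325709, p(106)=384276336, p(107)=431149389.
Final step: p(108) = p(107) + p(106) - p(103) - p(101) + p(96) + p(93) - p(86) - p(82) + p(73) + p(68) - p(57) - p(51) + p(38) + p(31) - p(16) - p(8)
= 431149389 + 384276336 - 271248950 - 214481126 + 118114304 + 82010177 - 34262962 - 20506255 + 6185689 + 3087735 - 614154 - 239943 + 26015 + 6842 - 231 - 22
= 483502844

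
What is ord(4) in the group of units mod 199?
99

199 is prime, so ord(4) divides φ(199) = 198.
Divisors of 198: 1, 2, 3, 6, 9, 11, 18, 22, 33, 66, 99, 198.
Repeated squaring: 4^1 ≡ 4, 4^2 ≡ 16, 4^4 ≡ 57, 4^8 ≡ 65, 4^16 ≡ 46, 4^32 ≡ 126, 4^64 ≡ 155, 4^128 ≡ 145 (mod 199).
Test 4^d mod 199 for each divisor d in increasing order:
4^1 ≡ 4
4^2 ≡ 16
4^3 = 4^2·4^1 ≡ 64
4^6 = 4^4·4^2 ≡ 116
4^9 = 4^8·4^1 ≡ 61
4^11 = 4^8·4^2·4^1 ≡ 180
4^18 = 4^16·4^2 ≡ 139
4^22 = 4^16·4^4·4^2 ≡ 162
4^33 = 4^32·4^1 ≡ 106
4^66 = 4^64·4^2 ≡ 92
4^99 = 4^64·4^32·4^2·4^1 ≡ 1  ← first divisor giving 1
The order is 99.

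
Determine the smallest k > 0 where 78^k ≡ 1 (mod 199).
22

199 is prime, so ord(78) divides φ(199) = 198.
Divisors of 198: 1, 2, 3, 6, 9, 11, 18, 22, 33, 66, 99, 198.
Repeated squaring: 78^1 ≡ 78, 78^2 ≡ 114, 78^4 ≡ 61, 78^8 ≡ 139, 78^16 ≡ 18, 78^32 ≡ 125, 78^64 ≡ 103, 78^128 ≡ 62 (mod 199).
Test 78^d mod 199 for each divisor d in increasing order:
78^1 ≡ 78
78^2 ≡ 114
78^3 = 78^2·78^1 ≡ 136
78^6 = 78^4·78^2 ≡ 188
78^9 = 78^8·78^1 ≡ 96
78^11 = 78^8·78^2·78^1 ≡ 198
78^18 = 78^16·78^2 ≡ 62
78^22 = 78^16·78^4·78^2 ≡ 1  ← first divisor giving 1
The order is 22.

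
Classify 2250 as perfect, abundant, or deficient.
abundant

Proper divisors of 2250: sum = 1 + 2 + 3 + 5 + 6 + 9 + 10 + 15 + ... + 375 + 450 + 750 + 1125 (23 divisors) = 3834
Since 3834 > 2250, 2250 is abundant.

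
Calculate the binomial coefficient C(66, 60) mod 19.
8

Using Lucas' theorem:
Write n=66 and k=60 in base 19:
n in base 19: [3, 9]
k in base 19: [3, 3]
C(66,60) mod 19 = ∏ C(n_i, k_i) mod 19
Digit binomials (mod 19): C(3,3) = 1; C(9,3) = 84 ≡ 8
Product: 1 × 8 = 8 ≡ 8 (mod 19)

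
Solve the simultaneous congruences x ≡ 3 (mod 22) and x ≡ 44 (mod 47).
91

Using Chinese Remainder Theorem:
M = 22 × 47 = 1034
M1 = 47, M2 = 22
y1 = 47^(-1) mod 22 = 15
y2 = 22^(-1) mod 47 = 15
x = (3×47×15 + 44×22×15) mod 1034 = 91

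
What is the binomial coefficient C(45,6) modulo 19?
7

Using Lucas' theorem:
Write n=45 and k=6 in base 19:
n in base 19: [2, 7]
k in base 19: [0, 6]
C(45,6) mod 19 = ∏ C(n_i, k_i) mod 19
Digit binomials (mod 19): C(2,0) = 1; C(7,6) = 7
Product: 1 × 7 = 7 ≡ 7 (mod 19)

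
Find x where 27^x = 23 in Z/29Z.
20

Baby-step giant-step with step n = ⌈√29⌉ = 6.
Baby steps 27^j mod 29 (j:value) for j=0..5: 0:1, 1:27, 2:4, 3:21, 4:16, 5:26.
Giant-step multiplier: 27^(-6) ≡ 27^(28-6) = 27^22 ≡ 5 (mod 29).
Giant steps γ_i = 23·5^i mod 29: γ_0=23, γ_1=28, γ_2=24, γ_3=4 (in table at j=2).
x = i·n + j = 3·6 + 2 = 20.
Check: 27^20 ≡ 23 (mod 29).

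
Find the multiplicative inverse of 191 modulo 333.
68

gcd(191, 333) = 1, so the inverse exists.
Extended Euclidean algorithm on (333, 191):
333 = 1 × 191 + 142  ⟹  142 = (1)·333 + (-1)·191
191 = 1 × 142 + 49  ⟹  49 = (-1)·333 + (2)·191
142 = 2 × 49 + 44  ⟹  44 = (3)·333 + (-5)·191
49 = 1 × 44 + 5  ⟹  5 = (-4)·333 + (7)·191
44 = 8 × 5 + 4  ⟹  4 = (35)·333 + (-61)·191
5 = 1 × 4 + 1  ⟹  1 = (-39)·333 + (68)·191
So (68)·191 ≡ 1 (mod 333), i.e. 191^(-1) ≡ 68 (mod 333).
Check: 191 × 68 = 12988 ≡ 1 (mod 333)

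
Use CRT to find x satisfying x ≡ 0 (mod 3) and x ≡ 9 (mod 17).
9

Using Chinese Remainder Theorem:
M = 3 × 17 = 51
M1 = 17, M2 = 3
y1 = 17^(-1) mod 3 = 2
y2 = 3^(-1) mod 17 = 6
x = (0×17×2 + 9×3×6) mod 51 = 9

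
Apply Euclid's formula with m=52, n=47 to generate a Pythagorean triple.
(495, 4888, 4913)

Euclid's formula: a = m² - n², b = 2mn, c = m² + n²
m = 52, n = 47
a = 52² - 47² = 2704 - 2209 = 495
b = 2 × 52 × 47 = 4888
c = 52² + 47² = 2704 + 2209 = 4913
Verification: 495² + 4888² = 245025 + 23892544 = 24137569 = 4913² ✓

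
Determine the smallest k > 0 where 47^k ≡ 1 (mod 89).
44

89 is prime, so ord(47) divides φ(89) = 88.
Divisors of 88: 1, 2, 4, 8, 11, 22, 44, 88.
Repeated squaring: 47^1 ≡ 47, 47^2 ≡ 73, 47^4 ≡ 78, 47^8 ≡ 32, 47^16 ≡ 45, 47^32 ≡ 67, 47^64 ≡ 39 (mod 89).
Test 47^d mod 89 for each divisor d in increasing order:
47^1 ≡ 47
47^2 ≡ 73
47^4 ≡ 78
47^8 ≡ 32
47^11 = 47^8·47^2·47^1 ≡ 55
47^22 = 47^16·47^4·47^2 ≡ 88
47^44 = 47^32·47^8·47^4 ≡ 1  ← first divisor giving 1
The order is 44.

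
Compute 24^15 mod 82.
38

Repeated squaring. Binary of 15 = 1111.
24^1 ≡ 24 (mod 82); 24^2 ≡ 2 (mod 82); 24^4 ≡ 4 (mod 82); 24^8 ≡ 16 (mod 82)
24^15 = 24^1 × 24^2 × 24^4 × 24^8 ≡ 38 (mod 82)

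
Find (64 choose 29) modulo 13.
7

Using Lucas' theorem:
Write n=64 and k=29 in base 13:
n in base 13: [4, 12]
k in base 13: [2, 3]
C(64,29) mod 13 = ∏ C(n_i, k_i) mod 13
Digit binomials (mod 13): C(4,2) = 6; C(12,3) = 220 ≡ 12
Product: 6 × 12 = 72 ≡ 7 (mod 13)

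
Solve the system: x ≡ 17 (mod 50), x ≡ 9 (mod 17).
417

Using Chinese Remainder Theorem:
M = 50 × 17 = 850
M1 = 17, M2 = 50
y1 = 17^(-1) mod 50 = 3
y2 = 50^(-1) mod 17 = 16
x = (17×17×3 + 9×50×16) mod 850 = 417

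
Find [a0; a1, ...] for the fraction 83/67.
[1; 4, 5, 3]

Euclidean algorithm steps:
83 = 1 × 67 + 16
67 = 4 × 16 + 3
16 = 5 × 3 + 1
3 = 3 × 1 + 0
Continued fraction: [1; 4, 5, 3]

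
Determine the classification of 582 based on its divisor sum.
abundant

Proper divisors of 582: sum = 1 + 2 + 3 + 6 + 97 + 194 + 291 = 594
Since 594 > 582, 582 is abundant.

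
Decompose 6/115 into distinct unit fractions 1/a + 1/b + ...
1/20 + 1/460

Greedy algorithm:
6/115: ceiling(115/6) = 20, use 1/20
1/460: ceiling(460/1) = 460, use 1/460
Result: 6/115 = 1/20 + 1/460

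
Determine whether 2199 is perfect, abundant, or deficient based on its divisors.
deficient

Proper divisors of 2199: sum = 1 + 3 + 733 = 737
Since 737 < 2199, 2199 is deficient.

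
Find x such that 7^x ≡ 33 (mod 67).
10

Baby-step giant-step with step n = ⌈√67⌉ = 9.
Baby steps 7^j mod 67 (j:value) for j=0..8: 0:1, 1:7, 2:49, 3:8, 4:56, 5:57, 6:64, 7:46, 8:54.
Giant-step multiplier: 7^(-9) ≡ 7^(66-9) = 7^57 ≡ 53 (mod 67).
Giant steps γ_i = 33·53^i mod 67: γ_0=33, γ_1=7 (in table at j=1).
x = i·n + j = 1·9 + 1 = 10.
Check: 7^10 ≡ 33 (mod 67).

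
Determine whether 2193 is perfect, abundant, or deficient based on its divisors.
deficient

Proper divisors of 2193: sum = 1 + 3 + 17 + 43 + 51 + 129 + 731 = 975
Since 975 < 2193, 2193 is deficient.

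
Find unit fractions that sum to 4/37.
1/10 + 1/124 + 1/22940

Greedy algorithm:
4/37: ceiling(37/4) = 10, use 1/10
3/370: ceiling(370/3) = 124, use 1/124
1/22940: ceiling(22940/1) = 22940, use 1/22940
Result: 4/37 = 1/10 + 1/124 + 1/22940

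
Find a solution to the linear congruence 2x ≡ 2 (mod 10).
x ≡ 1 (mod 5)

gcd(2, 10) = 2, which divides 2, so solutions exist.
Divide through by 2: x ≡ 1 (mod 5).
The coefficient of x is now 1, so x ≡ 1 (mod 5).
Check: 2 × 1 = 2 ≡ 2 (mod 10).
x ≡ 1 (mod 5), giving 2 solutions mod 10.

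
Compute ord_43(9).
21

43 is prime, so ord(9) divides φ(43) = 42.
Divisors of 42: 1, 2, 3, 6, 7, 14, 21, 42.
Repeated squaring: 9^1 ≡ 9, 9^2 ≡ 38, 9^4 ≡ 25, 9^8 ≡ 23, 9^16 ≡ 13, 9^32 ≡ 40 (mod 43).
Test 9^d mod 43 for each divisor d in increasing order:
9^1 ≡ 9
9^2 ≡ 38
9^3 = 9^2·9^1 ≡ 41
9^6 = 9^4·9^2 ≡ 4
9^7 = 9^4·9^2·9^1 ≡ 36
9^14 = 9^8·9^4·9^2 ≡ 6
9^21 = 9^16·9^4·9^1 ≡ 1  ← first divisor giving 1
The order is 21.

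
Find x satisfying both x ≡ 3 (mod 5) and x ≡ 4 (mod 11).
48

Using Chinese Remainder Theorem:
M = 5 × 11 = 55
M1 = 11, M2 = 5
y1 = 11^(-1) mod 5 = 1
y2 = 5^(-1) mod 11 = 9
x = (3×11×1 + 4×5×9) mod 55 = 48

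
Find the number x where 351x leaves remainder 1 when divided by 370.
331

gcd(351, 370) = 1, so the inverse exists.
Extended Euclidean algorithm on (370, 351):
370 = 1 × 351 + 19  ⟹  19 = (1)·370 + (-1)·351
351 = 18 × 19 + 9  ⟹  9 = (-18)·370 + (19)·351
19 = 2 × 9 + 1  ⟹  1 = (37)·370 + (-39)·351
So (-39)·351 ≡ 1 (mod 370), i.e. 351^(-1) ≡ -39 ≡ 331 (mod 370).
Check: 351 × 331 = 116181 ≡ 1 (mod 370)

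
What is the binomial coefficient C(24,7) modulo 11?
0

Using Lucas' theorem:
Write n=24 and k=7 in base 11:
n in base 11: [2, 2]
k in base 11: [0, 7]
C(24,7) mod 11 = ∏ C(n_i, k_i) mod 11
Digit binomials (mod 11): C(2,0) = 1; C(2,7) = 0 (k_i > n_i)
Product: 1 × 0 = 0 ≡ 0 (mod 11)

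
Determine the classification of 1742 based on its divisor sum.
deficient

Proper divisors of 1742: sum = 1 + 2 + 13 + 26 + 67 + 134 + 871 = 1114
Since 1114 < 1742, 1742 is deficient.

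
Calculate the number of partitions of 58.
715220

p(n) counts ways to write n as a sum of positive integers (order ignored).
Euler's pentagonal recurrence: p(k) = p(k-1) + p(k-2) - p(k-5) - p(k-7) + p(k-12) + p(k-15) - ... (offsets j(3j∓1)/2, signs ++--, p(0)=1, p(<0)=0).
DP table for k = 0..57: p(0)=1, p(1)=1, p(2)=2, p(3)=3, p(4)=5, p(5)=7, p(6)=11, p(7)=15, p(8)=22, p(9)=30, p(10)=42, p(11)=56, p(12)=77, p(13)=101, p(14)=135, p(15)=176, p(16)=231, p(17)=297, p(18)=385, p(19)=490, p(20)=627, p(21)=792, p(22)=1002, p(23)=1255, p(24)=1575, p(25)=1958, p(26)=2436, p(27)=3010, p(28)=3718, p(29)=4565, p(30)=5604, p(31)=6842, p(32)=8349, p(33)=10143, p(34)=12310, p(35)=14883, p(36)=17977, p(37)=21637, p(38)=26015, p(39)=31185, p(40)=37338, p(41)=44583, p(42)=53174, p(43)=63261, p(44)=75175, p(45)=89134, p(46)=105558, p(47)=124754, p(48)=147273, p(49)=173525, p(50)=204226, p(51)=239943, p(52)=281589, p(53)=329931, p(54)=386155, p(55)=451276, p(56)=526823, p(57)=614154.
Final step: p(58) = p(57) + p(56) - p(53) - p(51) + p(46) + p(43) - p(36) - p(32) + p(23) + p(18) - p(7) - p(1)
= 614154 + 526823 - 329931 - 239943 + 105558 + 63261 - 17977 - 8349 + 1255 + 385 - 15 - 1
= 715220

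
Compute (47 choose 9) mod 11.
0

Using Lucas' theorem:
Write n=47 and k=9 in base 11:
n in base 11: [4, 3]
k in base 11: [0, 9]
C(47,9) mod 11 = ∏ C(n_i, k_i) mod 11
Digit binomials (mod 11): C(4,0) = 1; C(3,9) = 0 (k_i > n_i)
Product: 1 × 0 = 0 ≡ 0 (mod 11)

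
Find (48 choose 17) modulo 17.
2

Using Lucas' theorem:
Write n=48 and k=17 in base 17:
n in base 17: [2, 14]
k in base 17: [1, 0]
C(48,17) mod 17 = ∏ C(n_i, k_i) mod 17
Digit binomials (mod 17): C(2,1) = 2; C(14,0) = 1
Product: 2 × 1 = 2 ≡ 2 (mod 17)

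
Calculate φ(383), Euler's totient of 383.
382

383 = 383
φ(n) = n × ∏(1 - 1/p) for each prime p dividing n
φ(383) = 383 × (1 - 1/383) = 382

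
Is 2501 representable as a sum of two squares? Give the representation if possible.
1² + 50² (a=1, b=50)

Factorization: 2501 = 41 × 61
By Fermat: n is sum of two squares iff every prime p ≡ 3 (mod 4) appears to even power.
All primes ≡ 3 (mod 4) appear to even power.
Search a = 0, 1, 2, … for 2501 - a² a perfect square: first hit at a = 1: 2501 - 1 = 2500 = 50².
2501 = 1² + 50² = 1 + 2500 ✓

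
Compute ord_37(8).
12

37 is prime, so ord(8) divides φ(37) = 36.
Divisors of 36: 1, 2, 3, 4, 6, 9, 12, 18, 36.
Repeated squaring: 8^1 ≡ 8, 8^2 ≡ 27, 8^4 ≡ 26, 8^8 ≡ 10, 8^16 ≡ 26, 8^32 ≡ 10 (mod 37).
Test 8^d mod 37 for each divisor d in increasing order:
8^1 ≡ 8
8^2 ≡ 27
8^3 = 8^2·8^1 ≡ 31
8^4 ≡ 26
8^6 = 8^4·8^2 ≡ 36
8^9 = 8^8·8^1 ≡ 6
8^12 = 8^8·8^4 ≡ 1  ← first divisor giving 1
The order is 12.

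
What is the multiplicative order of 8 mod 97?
16

97 is prime, so ord(8) divides φ(97) = 96.
Divisors of 96: 1, 2, 3, 4, 6, 8, 12, 16, 24, 32, 48, 96.
Repeated squaring: 8^1 ≡ 8, 8^2 ≡ 64, 8^4 ≡ 22, 8^8 ≡ 96, 8^16 ≡ 1, 8^32 ≡ 1, 8^64 ≡ 1 (mod 97).
Test 8^d mod 97 for each divisor d in increasing order:
8^1 ≡ 8
8^2 ≡ 64
8^3 = 8^2·8^1 ≡ 27
8^4 ≡ 22
8^6 = 8^4·8^2 ≡ 50
8^8 ≡ 96
8^12 = 8^8·8^4 ≡ 75
8^16 ≡ 1  ← first divisor giving 1
The order is 16.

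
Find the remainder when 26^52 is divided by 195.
91

Repeated squaring. Binary of 52 = 110100.
26^1 ≡ 26 (mod 195); 26^2 ≡ 91 (mod 195); 26^4 ≡ 91 (mod 195); 26^8 ≡ 91 (mod 195); 26^16 ≡ 91 (mod 195); 26^32 ≡ 91 (mod 195)
26^52 = 26^4 × 26^16 × 26^32 ≡ 91 (mod 195)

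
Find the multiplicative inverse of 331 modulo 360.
211

gcd(331, 360) = 1, so the inverse exists.
Extended Euclidean algorithm on (360, 331):
360 = 1 × 331 + 29  ⟹  29 = (1)·360 + (-1)·331
331 = 11 × 29 + 12  ⟹  12 = (-11)·360 + (12)·331
29 = 2 × 12 + 5  ⟹  5 = (23)·360 + (-25)·331
12 = 2 × 5 + 2  ⟹  2 = (-57)·360 + (62)·331
5 = 2 × 2 + 1  ⟹  1 = (137)·360 + (-149)·331
So (-149)·331 ≡ 1 (mod 360), i.e. 331^(-1) ≡ -149 ≡ 211 (mod 360).
Check: 331 × 211 = 69841 ≡ 1 (mod 360)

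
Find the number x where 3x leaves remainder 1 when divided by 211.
141

gcd(3, 211) = 1, so the inverse exists.
Extended Euclidean algorithm on (211, 3):
211 = 70 × 3 + 1  ⟹  1 = (1)·211 + (-70)·3
So (-70)·3 ≡ 1 (mod 211), i.e. 3^(-1) ≡ -70 ≡ 141 (mod 211).
Check: 3 × 141 = 423 ≡ 1 (mod 211)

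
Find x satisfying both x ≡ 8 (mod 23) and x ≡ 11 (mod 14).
123

Using Chinese Remainder Theorem:
M = 23 × 14 = 322
M1 = 14, M2 = 23
y1 = 14^(-1) mod 23 = 5
y2 = 23^(-1) mod 14 = 11
x = (8×14×5 + 11×23×11) mod 322 = 123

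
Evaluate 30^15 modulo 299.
129

Repeated squaring. Binary of 15 = 1111.
30^1 ≡ 30 (mod 299); 30^2 ≡ 3 (mod 299); 30^4 ≡ 9 (mod 299); 30^8 ≡ 81 (mod 299)
30^15 = 30^1 × 30^2 × 30^4 × 30^8 ≡ 129 (mod 299)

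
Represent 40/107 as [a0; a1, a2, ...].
[0; 2, 1, 2, 13]

Euclidean algorithm steps:
40 = 0 × 107 + 40
107 = 2 × 40 + 27
40 = 1 × 27 + 13
27 = 2 × 13 + 1
13 = 13 × 1 + 0
Continued fraction: [0; 2, 1, 2, 13]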